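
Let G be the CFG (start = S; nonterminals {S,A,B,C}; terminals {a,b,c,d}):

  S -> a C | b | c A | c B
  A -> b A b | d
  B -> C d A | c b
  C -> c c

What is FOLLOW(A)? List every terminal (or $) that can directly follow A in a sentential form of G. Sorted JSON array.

Compute FIRST by fixpoint:
iter 1:
  A via A→b A b: +{b}
  A via A→d: +{d}
  B via B→c b: +{c}
  C via C→c c: +{c}
  S via S→a C: +{a}
  S via S→b: +{b}
  S via S→c A: +{c}
  S: {a,b,c}  A: {b,d}  B: {c}  C: {c}
iter 2: (no change)
  S: {a,b,c}  A: {b,d}  B: {c}  C: {c}

Compute FOLLOW by fixpoint:
seed FOLLOW(S) with $
[1]
  A→b A b: FOLLOW(A) ⊇ FIRST(b) = {b}; new: +{b}
  B→C d A: FOLLOW(C) ⊇ FIRST(d) = {d}; new: +{d}
  S→a C: FOLLOW(C) ⊇ FOLLOW(S) ⊇ {$}; new: +{$}
  S→c A: FOLLOW(A) ⊇ FOLLOW(S) ⊇ {$}; new: +{$}
  S→c B: FOLLOW(B) ⊇ FOLLOW(S) ⊇ {$}; new: +{$}
  FOLLOW(S)={$}  FOLLOW(A)={$,b}  FOLLOW(B)={$}  FOLLOW(C)={$,d}
[2] (stable)
  FOLLOW(S)={$}  FOLLOW(A)={$,b}  FOLLOW(B)={$}  FOLLOW(C)={$,d}

FOLLOW(A) = ["$", "b"]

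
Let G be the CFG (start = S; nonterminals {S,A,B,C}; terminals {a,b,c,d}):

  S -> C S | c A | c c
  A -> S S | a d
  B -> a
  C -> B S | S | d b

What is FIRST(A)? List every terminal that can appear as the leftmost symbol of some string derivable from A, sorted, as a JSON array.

FIRST sets, iterate to fixpoint:
iter 1:
  A via A→a d: +{a}
  B via B→a: +{a}
  C via C→B S: +{a}
  C via C→d b: +{d}
  S via S→C S: +{a,d}
  S via S→c A: +{c}
  FIRST(S)={a,c,d}  FIRST(A)={a}  FIRST(B)={a}  FIRST(C)={a,d}
iter 2:
  A via A→S S: +{c,d}
  C via C→S: +{c}
  FIRST(S)={a,c,d}  FIRST(A)={a,c,d}  FIRST(B)={a}  FIRST(C)={a,c,d}
iter 3: — fixpoint
  FIRST(S)={a,c,d}  FIRST(A)={a,c,d}  FIRST(B)={a}  FIRST(C)={a,c,d}

FIRST(A) = ["a", "c", "d"]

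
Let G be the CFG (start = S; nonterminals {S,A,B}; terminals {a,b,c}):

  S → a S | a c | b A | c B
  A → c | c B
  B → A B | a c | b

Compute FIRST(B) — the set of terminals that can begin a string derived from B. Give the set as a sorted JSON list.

FIRST iteration:
pass 1:
  A via A→c: +{c}
  B via B→A B: +{c}
  B via B→a c: +{a}
  B via B→b: +{b}
  S via S→a S: +{a}
  S via S→b A: +{b}
  S via S→c B: +{c}
  FIRST[S]={a,b,c}  FIRST[A]={c}  FIRST[B]={a,b,c}
pass 2: — fixpoint
  FIRST[S]={a,b,c}  FIRST[A]={c}  FIRST[B]={a,b,c}

FIRST(B) = ["a", "b", "c"]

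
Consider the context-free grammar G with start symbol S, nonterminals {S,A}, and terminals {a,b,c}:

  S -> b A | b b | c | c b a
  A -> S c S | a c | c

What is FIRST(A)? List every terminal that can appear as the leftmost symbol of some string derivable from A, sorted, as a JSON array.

FIRST iteration:
iter 1:
  A via A→a c: +{a}
  A via A→c: +{c}
  S via S→b A: +{b}
  S via S→c: +{c}
  FIRST[S]={b,c}  FIRST[A]={a,c}
iter 2:
  A via A→S c S: +{b}
  FIRST[S]={b,c}  FIRST[A]={a,b,c}
iter 3: — fixpoint
  FIRST[S]={b,c}  FIRST[A]={a,b,c}

FIRST(A) = ["a", "b", "c"]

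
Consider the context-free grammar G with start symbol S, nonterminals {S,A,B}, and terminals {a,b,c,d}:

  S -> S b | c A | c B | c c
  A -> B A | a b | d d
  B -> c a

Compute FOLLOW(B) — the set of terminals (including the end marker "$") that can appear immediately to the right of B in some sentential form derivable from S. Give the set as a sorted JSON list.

FIRST iteration:
[1]
  A via A→a b: +{a}
  A via A→d d: +{d}
  B via B→c a: +{c}
  S via S→c A: +{c}
  S: {c}  A: {a,d}  B: {c}
[2]
  A via A→B A: +{c}
  S: {c}  A: {a,c,d}  B: {c}
[3] done
  S: {c}  A: {a,c,d}  B: {c}

Compute FOLLOW by fixpoint:
seed FOLLOW(S) with $
pass 1:
  A→B A: FOLLOW(B) ⊇ FIRST(A) = {a,c,d}; new: +{a,c,d}
  S→S b: FOLLOW(S) ⊇ FIRST(b) = {b}; new: +{b}
  S→c A: FOLLOW(A) ⊇ FOLLOW(S) ⊇ {$,b}; new: +{$,b}
  S→c B: FOLLOW(B) ⊇ FOLLOW(S) ⊇ {$,b}; new: +{$,b}
  S: {$,b}  A: {$,b}  B: {$,a,b,c,d}
pass 2: (stable)
  S: {$,b}  A: {$,b}  B: {$,a,b,c,d}

FOLLOW(B) = ["$", "a", "b", "c", "d"]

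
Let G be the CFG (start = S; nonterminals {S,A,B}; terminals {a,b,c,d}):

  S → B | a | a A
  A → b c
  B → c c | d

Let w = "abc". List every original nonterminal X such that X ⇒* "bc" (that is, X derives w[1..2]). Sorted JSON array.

Convert to CNF:
  S -> T1 T1 | T2 A | a | d
  A -> T0 T1
  B -> T1 T1 | d
  T0 -> b
  T1 -> c
  T2 -> a

CYK table (by increasing span), restricted to cells inside w[1..2]:
  [1..1]={T0}  "b"  orig:{}
  [2..2]={T1}  "c"  orig:{}
  [1..2]={A}  "bc"

Original NTs in T[1,2] deriving "bc": ["A"]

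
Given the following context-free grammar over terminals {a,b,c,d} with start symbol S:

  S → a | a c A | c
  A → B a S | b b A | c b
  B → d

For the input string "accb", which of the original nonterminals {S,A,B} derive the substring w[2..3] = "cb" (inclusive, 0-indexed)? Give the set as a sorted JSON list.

Convert to CNF:
  S -> T0 X5 | a | c
  A -> B X3 | T1 X4 | T2 T1
  B -> d
  T0 -> a
  T1 -> b
  T2 -> c
  X3 -> T0 S
  X4 -> T1 A
  X5 -> T2 A

Fill CYK table bottom-up — only the sub-triangle for w[2..3]:
  [2..2]={S,T2}  "c"  orig:{S}
  [3..3]={T1}  "b"  orig:{}
  [2..3]={A}  "cb"

Original NTs in T[2,3] deriving "cb": ["A"]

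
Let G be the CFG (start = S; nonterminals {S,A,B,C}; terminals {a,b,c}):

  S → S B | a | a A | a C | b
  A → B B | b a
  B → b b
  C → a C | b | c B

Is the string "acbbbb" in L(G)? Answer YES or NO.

CNF form of G:
  S -> S B | T1 A | T1 C | a | b
  A -> B B | T0 T1
  B -> T0 T0
  C -> T1 C | T2 B | b
  T0 -> b
  T1 -> a
  T2 -> c

CYK table (by increasing span):
  [0..0]={S,T1}  "a"  orig:{S}
  [1..1]={T2}  "c"  orig:{}
  [2..2]={C,S,T0}  "b"  orig:{C,S}
  [3..3]={C,S,T0}  "b"  orig:{C,S}
  [4..4]={C,S,T0}  "b"  orig:{C,S}
  [5..5]={C,S,T0}  "b"  orig:{C,S}
  [0..1]=∅  "ac"
  [1..2]=∅  "cb"
  [2..3]={B}  "bb"
  [3..4]={B}  "bb"
  [4..5]={B}  "bb"
  [0..2]=∅  "acb"
  [1..3]={C}  "cbb"
  [2..4]={S}  "bbb"
  [3..5]={S}  "bbb"
  [0..3]={C,S}  "acbb"
  [1..4]=∅  "cbbb"
  [2..5]={A}  "bbbb"
  [0..4]=∅  "acbbb"
  [1..5]=∅  "cbbbb"
  [0..5]={S}  "acbbbb"

S ∈ T[0,5] ⇒ YES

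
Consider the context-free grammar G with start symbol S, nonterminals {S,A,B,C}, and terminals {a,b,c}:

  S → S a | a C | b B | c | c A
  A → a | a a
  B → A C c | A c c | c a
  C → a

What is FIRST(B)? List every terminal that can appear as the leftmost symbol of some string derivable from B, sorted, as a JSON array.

FIRST iteration:
iter 1:
  A via A→a: +{a}
  B via B→A C c: +{a}
  B via B→c a: +{c}
  C via C→a: +{a}
  S via S→a C: +{a}
  S via S→b B: +{b}
  S via S→c: +{c}
  FIRST[S]={a,b,c}  FIRST[A]={a}  FIRST[B]={a,c}  FIRST[C]={a}
iter 2: (no change)
  FIRST[S]={a,b,c}  FIRST[A]={a}  FIRST[B]={a,c}  FIRST[C]={a}

FIRST(B) = ["a", "c"]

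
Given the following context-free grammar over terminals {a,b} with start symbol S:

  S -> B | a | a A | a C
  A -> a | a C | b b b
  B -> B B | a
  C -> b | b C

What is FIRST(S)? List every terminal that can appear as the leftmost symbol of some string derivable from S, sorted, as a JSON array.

Compute FIRST by fixpoint:
[1]
  A via A→a: +{a}
  A via A→b b b: +{b}
  B via B→a: +{a}
  C via C→b: +{b}
  S via S→B: +{a}
  FIRST[S]={a}  FIRST[A]={a,b}  FIRST[B]={a}  FIRST[C]={b}
[2] — fixpoint
  FIRST[S]={a}  FIRST[A]={a,b}  FIRST[B]={a}  FIRST[C]={b}

FIRST(S) = ["a"]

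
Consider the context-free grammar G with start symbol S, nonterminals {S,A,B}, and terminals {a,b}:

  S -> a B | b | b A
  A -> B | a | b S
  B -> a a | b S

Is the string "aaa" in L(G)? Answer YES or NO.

CNF form of G:
  S -> T0 B | T1 A | b
  A -> T0 T0 | T1 S | a
  B -> T0 T0 | T1 S
  T0 -> a
  T1 -> b

CYK table (by increasing span):
  cell(0,0) a: {A,T0}  orig:{A}
  cell(1,1) a: {A,T0}  orig:{A}
  cell(2,2) a: {A,T0}  orig:{A}
  cell(0,1) aa: {A,B}
  cell(1,2) aa: {A,B}
  cell(0,2) aaa: {S}

S ∈ T[0,2] ⇒ YES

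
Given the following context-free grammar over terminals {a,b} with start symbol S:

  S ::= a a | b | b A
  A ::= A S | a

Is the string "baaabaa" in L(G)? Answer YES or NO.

CNF form of G:
  S -> T0 T0 | T1 A | b
  A -> A S | a
  T0 -> a
  T1 -> b

CYK fill:
  [0..0]={S,T1}  "b"  orig:{S}
  [1..1]={A,T0}  "a"  orig:{A}
  [2..2]={A,T0}  "a"  orig:{A}
  [3..3]={A,T0}  "a"  orig:{A}
  [4..4]={S,T1}  "b"  orig:{S}
  [5..5]={A,T0}  "a"  orig:{A}
  [6..6]={A,T0}  "a"  orig:{A}
  [0..1]={S}  "ba"
  [1..2]={S}  "aa"
  [2..3]={S}  "aa"
  [3..4]={A}  "ab"
  [4..5]={S}  "ba"
  [5..6]={S}  "aa"
  [0..2]=∅  "baa"
  [1..3]={A}  "aaa"
  [2..4]=∅  "aab"
  [3..5]={A}  "aba"
  [4..6]=∅  "baa"
  [0..3]={S}  "baaa"
  [1..4]={A}  "aaab"
  [2..5]=∅  "aaba"
  [3..6]={A}  "abaa"
  [0..4]={S}  "baaab"
  [1..5]={A}  "aaaba"
  [2..6]=∅  "aabaa"
  [0..5]={S}  "baaaba"
  [1..6]={A}  "aaabaa"
  [0..6]={S}  "baaabaa"

S ∈ T[0,6] ⇒ YES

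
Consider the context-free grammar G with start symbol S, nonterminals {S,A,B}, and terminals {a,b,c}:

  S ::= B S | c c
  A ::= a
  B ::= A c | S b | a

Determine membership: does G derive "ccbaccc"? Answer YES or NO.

CNF form of G:
  S -> B S | T0 T0
  A -> a
  B -> A T0 | S T1 | a
  T0 -> c
  T1 -> b

Fill CYK table bottom-up:
  [0..0]={T0}  "c"  orig:{}
  [1..1]={T0}  "c"  orig:{}
  [2..2]={T1}  "b"  orig:{}
  [3..3]={A,B}  "a"
  [4..4]={T0}  "c"  orig:{}
  [5..5]={T0}  "c"  orig:{}
  [6..6]={T0}  "c"  orig:{}
  [0..1]={S}  "cc"
  [1..2]=∅  "cb"
  [2..3]=∅  "ba"
  [3..4]={B}  "ac"
  [4..5]={S}  "cc"
  [5..6]={S}  "cc"
  [0..2]={B}  "ccb"
  [1..3]=∅  "cba"
  [2..4]=∅  "bac"
  [3..5]={S}  "acc"
  [4..6]=∅  "ccc"
  [0..3]=∅  "ccba"
  [1..4]=∅  "cbac"
  [2..5]=∅  "bacc"
  [3..6]={S}  "accc"
  [0..4]=∅  "ccbac"
  [1..5]=∅  "cbacc"
  [2..6]=∅  "baccc"
  [0..5]={S}  "ccbacc"
  [1..6]=∅  "cbaccc"
  [0..6]={S}  "ccbaccc"

S ∈ T[0,6] ⇒ YES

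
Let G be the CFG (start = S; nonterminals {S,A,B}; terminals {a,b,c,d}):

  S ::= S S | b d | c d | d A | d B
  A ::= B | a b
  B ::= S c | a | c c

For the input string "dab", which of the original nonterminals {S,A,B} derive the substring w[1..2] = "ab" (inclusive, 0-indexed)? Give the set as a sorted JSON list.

CNF form of G:
  S -> S S | T0 T3 | T2 T3 | T3 A | T3 B
  A -> S T0 | T0 T0 | T1 T2 | a
  B -> S T0 | T0 T0 | a
  T0 -> c
  T1 -> a
  T2 -> b
  T3 -> d

Fill CYK table bottom-up, restricted to cells inside w[1..2]:
  cell(1,1) a: {A,B,T1}  orig:{A,B}
  cell(2,2) b: {T2}  orig:{}
  cell(1,2) ab: {A}

Original NTs in T[1,2] deriving "ab": ["A"]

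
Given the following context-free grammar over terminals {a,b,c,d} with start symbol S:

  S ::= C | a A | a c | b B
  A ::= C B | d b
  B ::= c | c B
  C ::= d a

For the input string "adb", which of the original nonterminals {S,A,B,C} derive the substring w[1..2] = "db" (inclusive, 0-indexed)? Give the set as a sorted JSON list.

Convert to CNF:
  S -> T0 T3 | T1 B | T3 A | T3 T2
  A -> C B | T0 T1
  B -> T2 B | c
  C -> T0 T3
  T0 -> d
  T1 -> b
  T2 -> c
  T3 -> a

CYK table (by increasing span) — only the sub-triangle for w[1..2]:
  cell(1,1) d: {T0}  orig:{}
  cell(2,2) b: {T1}  orig:{}
  cell(1,2) db: {A}

Original NTs in T[1,2] deriving "db": ["A"]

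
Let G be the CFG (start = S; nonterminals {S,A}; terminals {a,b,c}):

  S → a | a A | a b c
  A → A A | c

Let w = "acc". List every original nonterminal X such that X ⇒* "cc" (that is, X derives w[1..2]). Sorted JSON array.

Convert to CNF:
  S -> T0 A | T0 X3 | a
  A -> A A | c
  T0 -> a
  T1 -> b
  T2 -> c
  X3 -> T1 T2

CYK fill, restricted to cells inside w[1..2]:
  cell(1,1) c: {A,T2}  orig:{A}
  cell(2,2) c: {A,T2}  orig:{A}
  cell(1,2) cc: {A}

Original NTs in T[1,2] deriving "cc": ["A"]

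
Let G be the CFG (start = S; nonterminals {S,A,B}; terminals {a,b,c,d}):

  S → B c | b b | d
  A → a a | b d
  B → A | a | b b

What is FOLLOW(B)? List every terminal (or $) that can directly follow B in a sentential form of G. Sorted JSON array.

FIRST iteration:
round 1:
  A via A→a a: +{a}
  A via A→b d: +{b}
  B via B→A: +{a,b}
  S via S→B c: +{a,b}
  S via S→d: +{d}
  FIRST[S]={a,b,d}  FIRST[A]={a,b}  FIRST[B]={a,b}
round 2: (no change)
  FIRST[S]={a,b,d}  FIRST[A]={a,b}  FIRST[B]={a,b}

FOLLOW sets:
FOLLOW(S) := {$}
round 1:
  S→B c: FOLLOW(B) ⊇ FIRST(c) = {c}; new: +{c}
  FOLLOW[S]={$}  FOLLOW[A]={}  FOLLOW[B]={c}
round 2:
  B→A: FOLLOW(A) ⊇ FOLLOW(B) ⊇ {c}; new: +{c}
  FOLLOW[S]={$}  FOLLOW[A]={c}  FOLLOW[B]={c}
round 3: done
  FOLLOW[S]={$}  FOLLOW[A]={c}  FOLLOW[B]={c}

FOLLOW(B) = ["c"]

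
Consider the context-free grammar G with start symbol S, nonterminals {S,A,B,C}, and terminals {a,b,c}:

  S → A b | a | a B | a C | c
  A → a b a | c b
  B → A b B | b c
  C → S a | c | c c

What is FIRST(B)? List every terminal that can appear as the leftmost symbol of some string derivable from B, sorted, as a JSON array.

FIRST sets, iterate to fixpoint:
round 1:
  A via A→a b a: +{a}
  A via A→c b: +{c}
  B via B→A b B: +{a,c}
  B via B→b c: +{b}
  C via C→c: +{c}
  S via S→A b: +{a,c}
  FIRST(S)={a,c}  FIRST(A)={a,c}  FIRST(B)={a,b,c}  FIRST(C)={c}
round 2:
  C via C→S a: +{a}
  FIRST(S)={a,c}  FIRST(A)={a,c}  FIRST(B)={a,b,c}  FIRST(C)={a,c}
round 3: done
  FIRST(S)={a,c}  FIRST(A)={a,c}  FIRST(B)={a,b,c}  FIRST(C)={a,c}

FIRST(B) = ["a", "b", "c"]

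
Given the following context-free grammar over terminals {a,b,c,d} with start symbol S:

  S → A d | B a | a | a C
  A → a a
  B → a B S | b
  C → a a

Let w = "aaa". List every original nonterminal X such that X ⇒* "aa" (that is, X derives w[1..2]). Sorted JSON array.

CNF form of G:
  S -> A T1 | B T0 | T0 C | a
  A -> T0 T0
  B -> T0 X2 | b
  C -> T0 T0
  T0 -> a
  T1 -> d
  X2 -> B S

Fill CYK table bottom-up, restricted to cells inside w[1..2]:
  T[1,1] 'a' = {S,T0}  orig:{S}
  T[2,2] 'a' = {S,T0}  orig:{S}
  T[1,2] 'aa' = {A,C}

Original NTs in T[1,2] deriving "aa": ["A", "C"]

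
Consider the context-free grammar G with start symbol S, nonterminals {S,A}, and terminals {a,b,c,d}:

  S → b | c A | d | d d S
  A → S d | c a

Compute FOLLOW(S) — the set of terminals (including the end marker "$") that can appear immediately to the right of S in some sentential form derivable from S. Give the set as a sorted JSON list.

FIRST iteration:
pass 1:
  A via A→c a: +{c}
  S via S→b: +{b}
  S via S→c A: +{c}
  S via S→d: +{d}
  S: {b,c,d}  A: {c}
pass 2:
  A via A→S d: +{b,d}
  S: {b,c,d}  A: {b,c,d}
pass 3: (stable)
  S: {b,c,d}  A: {b,c,d}

Compute FOLLOW by fixpoint:
seed FOLLOW(S) with $
[1]
  A→S d: FOLLOW(S) ⊇ FIRST(d) = {d}; new: +{d}
  S→c A: FOLLOW(A) ⊇ FOLLOW(S) ⊇ {$,d}; new: +{$,d}
  S: {$,d}  A: {$,d}
[2] (stable)
  S: {$,d}  A: {$,d}

FOLLOW(S) = ["$", "d"]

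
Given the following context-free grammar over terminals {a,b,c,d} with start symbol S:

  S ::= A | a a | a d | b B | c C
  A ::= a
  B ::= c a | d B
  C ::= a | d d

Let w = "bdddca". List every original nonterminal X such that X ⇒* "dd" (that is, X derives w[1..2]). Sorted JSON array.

Convert to CNF:
  S -> T0 C | T1 T1 | T1 T2 | T3 B | a
  A -> a
  B -> T0 T1 | T2 B
  C -> T2 T2 | a
  T0 -> c
  T1 -> a
  T2 -> d
  T3 -> b

CYK table (by increasing span) (cells [i..j] with 1 ≤ i ≤ j ≤ 2 only):
  T[1,1] 'd' = {T2}  orig:{}
  T[2,2] 'd' = {T2}  orig:{}
  T[1,2] 'dd' = {C}

Original NTs in T[1,2] deriving "dd": ["C"]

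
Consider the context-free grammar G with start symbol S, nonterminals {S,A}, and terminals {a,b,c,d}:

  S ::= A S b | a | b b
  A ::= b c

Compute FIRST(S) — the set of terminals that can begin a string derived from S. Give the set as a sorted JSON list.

FIRST sets, iterate to fixpoint:
pass 1:
  A via A→b c: +{b}
  S via S→A S b: +{b}
  S via S→a: +{a}
  S: {a,b}  A: {b}
pass 2: (no change)
  S: {a,b}  A: {b}

FIRST(S) = ["a", "b"]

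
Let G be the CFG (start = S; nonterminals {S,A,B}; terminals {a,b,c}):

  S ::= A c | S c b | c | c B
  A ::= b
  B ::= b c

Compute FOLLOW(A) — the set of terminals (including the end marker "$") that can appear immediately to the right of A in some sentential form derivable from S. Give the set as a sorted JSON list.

Compute FIRST by fixpoint:
iter 1:
  A via A→b: +{b}
  B via B→b c: +{b}
  S via S→A c: +{b}
  S via S→c: +{c}
  FIRST[S]={b,c}  FIRST[A]={b}  FIRST[B]={b}
iter 2: (stable)
  FIRST[S]={b,c}  FIRST[A]={b}  FIRST[B]={b}

Compute FOLLOW by fixpoint:
seed FOLLOW(S) with $
pass 1:
  S→A c: FOLLOW(A) ⊇ FIRST(c) = {c}; new: +{c}
  S→S c b: FOLLOW(S) ⊇ FIRST(c) = {c}; new: +{c}
  S→c B: FOLLOW(B) ⊇ FOLLOW(S) ⊇ {$,c}; new: +{$,c}
  S: {$,c}  A: {c}  B: {$,c}
pass 2: done
  S: {$,c}  A: {c}  B: {$,c}

FOLLOW(A) = ["c"]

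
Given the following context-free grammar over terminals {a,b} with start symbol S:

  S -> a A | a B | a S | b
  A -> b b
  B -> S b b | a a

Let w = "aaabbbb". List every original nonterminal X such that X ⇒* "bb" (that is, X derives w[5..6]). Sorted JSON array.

Convert to CNF:
  S -> T1 A | T1 B | T1 S | b
  A -> T0 T0
  B -> S X2 | T1 T1
  T0 -> b
  T1 -> a
  X2 -> T0 T0

CYK fill — only the sub-triangle for w[5..6]:
  [5..5]={S,T0}  "b"  orig:{S}
  [6..6]={S,T0}  "b"  orig:{S}
  [5..6]={A,X2}  "bb"  orig:{A}

Original NTs in T[5,6] deriving "bb": ["A"]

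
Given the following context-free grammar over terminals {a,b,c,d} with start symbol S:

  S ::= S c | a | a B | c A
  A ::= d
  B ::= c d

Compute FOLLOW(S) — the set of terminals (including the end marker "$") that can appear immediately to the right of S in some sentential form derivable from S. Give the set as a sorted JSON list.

Compute FIRST by fixpoint:
round 1:
  A via A→d: +{d}
  B via B→c d: +{c}
  S via S→a: +{a}
  S via S→c A: +{c}
  FIRST(S)={a,c}  FIRST(A)={d}  FIRST(B)={c}
round 2: (no change)
  FIRST(S)={a,c}  FIRST(A)={d}  FIRST(B)={c}

FOLLOW iteration:
FOLLOW(S) := {$}
iter 1:
  S→S c: FOLLOW(S) ⊇ FIRST(c) = {c}; new: +{c}
  S→a B: FOLLOW(B) ⊇ FOLLOW(S) ⊇ {$,c}; new: +{$,c}
  S→c A: FOLLOW(A) ⊇ FOLLOW(S) ⊇ {$,c}; new: +{$,c}
  FOLLOW(S)={$,c}  FOLLOW(A)={$,c}  FOLLOW(B)={$,c}
iter 2: (no change)
  FOLLOW(S)={$,c}  FOLLOW(A)={$,c}  FOLLOW(B)={$,c}

FOLLOW(S) = ["$", "c"]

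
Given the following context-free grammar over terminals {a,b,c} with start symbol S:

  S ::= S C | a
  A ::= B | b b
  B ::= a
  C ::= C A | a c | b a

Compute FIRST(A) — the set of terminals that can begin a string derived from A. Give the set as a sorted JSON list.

FIRST iteration:
pass 1:
  A via A→b b: +{b}
  B via B→a: +{a}
  C via C→a c: +{a}
  C via C→b a: +{b}
  S via S→a: +{a}
  FIRST(S)={a}  FIRST(A)={b}  FIRST(B)={a}  FIRST(C)={a,b}
pass 2:
  A via A→B: +{a}
  FIRST(S)={a}  FIRST(A)={a,b}  FIRST(B)={a}  FIRST(C)={a,b}
pass 3: (stable)
  FIRST(S)={a}  FIRST(A)={a,b}  FIRST(B)={a}  FIRST(C)={a,b}

FIRST(A) = ["a", "b"]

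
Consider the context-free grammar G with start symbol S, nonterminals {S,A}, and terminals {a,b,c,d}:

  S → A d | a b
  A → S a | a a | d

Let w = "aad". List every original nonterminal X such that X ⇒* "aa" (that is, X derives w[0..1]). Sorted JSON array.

Convert to CNF:
  S -> A T1 | T0 T2
  A -> S T0 | T0 T0 | d
  T0 -> a
  T1 -> d
  T2 -> b

CYK fill — only the sub-triangle for w[0..1]:
  [0..0]={T0}  "a"  orig:{}
  [1..1]={T0}  "a"  orig:{}
  [0..1]={A}  "aa"

Original NTs in T[0,1] deriving "aa": ["A"]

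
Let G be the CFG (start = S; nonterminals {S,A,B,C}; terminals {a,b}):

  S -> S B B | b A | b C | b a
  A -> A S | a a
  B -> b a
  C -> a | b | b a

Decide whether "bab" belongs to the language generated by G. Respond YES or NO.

Convert to CNF:
  S -> S X2 | T1 A | T1 C | T1 T0
  A -> A S | T0 T0
  B -> T1 T0
  C -> T1 T0 | a | b
  T0 -> a
  T1 -> b
  X2 -> B B

Fill CYK table bottom-up:
  [0..0]={C,T1}  "b"  orig:{C}
  [1..1]={C,T0}  "a"  orig:{C}
  [2..2]={C,T1}  "b"  orig:{C}
  [0..1]={B,C,S}  "ba"
  [1..2]=∅  "ab"
  [0..2]=∅  "bab"

S ∉ T[0,2] ⇒ NO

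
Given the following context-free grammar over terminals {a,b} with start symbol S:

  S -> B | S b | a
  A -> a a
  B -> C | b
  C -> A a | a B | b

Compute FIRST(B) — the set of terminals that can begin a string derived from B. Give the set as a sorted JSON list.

FIRST sets, iterate to fixpoint:
pass 1:
  A via A→a a: +{a}
  B via B→b: +{b}
  C via C→A a: +{a}
  C via C→b: +{b}
  S via S→B: +{b}
  S via S→a: +{a}
  S: {a,b}  A: {a}  B: {b}  C: {a,b}
pass 2:
  B via B→C: +{a}
  S: {a,b}  A: {a}  B: {a,b}  C: {a,b}
pass 3: — fixpoint
  S: {a,b}  A: {a}  B: {a,b}  C: {a,b}

FIRST(B) = ["a", "b"]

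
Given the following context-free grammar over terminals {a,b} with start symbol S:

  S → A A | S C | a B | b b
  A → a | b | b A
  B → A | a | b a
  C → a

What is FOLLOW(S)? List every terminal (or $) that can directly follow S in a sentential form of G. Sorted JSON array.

FIRST sets, iterate to fixpoint:
round 1:
  A via A→a: +{a}
  A via A→b: +{b}
  B via B→A: +{a,b}
  C via C→a: +{a}
  S via S→A A: +{a,b}
  FIRST[S]={a,b}  FIRST[A]={a,b}  FIRST[B]={a,b}  FIRST[C]={a}
round 2: (stable)
  FIRST[S]={a,b}  FIRST[A]={a,b}  FIRST[B]={a,b}  FIRST[C]={a}

Compute FOLLOW by fixpoint:
seed FOLLOW(S) with $
pass 1:
  S→A A: FOLLOW(A) ⊇ FIRST(A) = {a,b}; new: +{a,b}
  S→A A: FOLLOW(A) ⊇ FOLLOW(S) ⊇ {$}; new: +{$}
  S→S C: FOLLOW(S) ⊇ FIRST(C) = {a}; new: +{a}
  S→S C: FOLLOW(C) ⊇ FOLLOW(S) ⊇ {$,a}; new: +{$,a}
  S→a B: FOLLOW(B) ⊇ FOLLOW(S) ⊇ {$,a}; new: +{$,a}
  FOLLOW(S)={$,a}  FOLLOW(A)={$,a,b}  FOLLOW(B)={$,a}  FOLLOW(C)={$,a}
pass 2: done
  FOLLOW(S)={$,a}  FOLLOW(A)={$,a,b}  FOLLOW(B)={$,a}  FOLLOW(C)={$,a}

FOLLOW(S) = ["$", "a"]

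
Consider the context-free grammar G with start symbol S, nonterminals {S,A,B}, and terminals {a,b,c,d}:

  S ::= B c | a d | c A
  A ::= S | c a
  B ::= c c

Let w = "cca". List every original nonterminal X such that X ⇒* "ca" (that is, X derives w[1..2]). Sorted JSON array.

Convert to CNF:
  S -> B T0 | T0 A | T1 T2
  A -> B T0 | T0 A | T0 T1 | T1 T2
  B -> T0 T0
  T0 -> c
  T1 -> a
  T2 -> d

CYK table (by increasing span) — only the sub-triangle for w[1..2]:
  T[1,1] 'c' = {T0}  orig:{}
  T[2,2] 'a' = {T1}  orig:{}
  T[1,2] 'ca' = {A}

Original NTs in T[1,2] deriving "ca": ["A"]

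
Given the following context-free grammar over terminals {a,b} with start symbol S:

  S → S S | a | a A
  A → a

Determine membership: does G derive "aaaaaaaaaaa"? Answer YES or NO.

CNF form of G:
  S -> S S | T0 A | a
  A -> a
  T0 -> a

Fill CYK table bottom-up:
  [0..0]={A,S,T0}  "a"  orig:{A,S}
  [1..1]={A,S,T0}  "a"  orig:{A,S}
  [2..2]={A,S,T0}  "a"  orig:{A,S}
  [3..3]={A,S,T0}  "a"  orig:{A,S}
  [4..4]={A,S,T0}  "a"  orig:{A,S}
  [5..5]={A,S,T0}  "a"  orig:{A,S}
  [6..6]={A,S,T0}  "a"  orig:{A,S}
  [7..7]={A,S,T0}  "a"  orig:{A,S}
  [8..8]={A,S,T0}  "a"  orig:{A,S}
  [9..9]={A,S,T0}  "a"  orig:{A,S}
  [10..10]={A,S,T0}  "a"  orig:{A,S}
  [0..1]={S}  "aa"
  [1..2]={S}  "aa"
  [2..3]={S}  "aa"
  [3..4]={S}  "aa"
  [4..5]={S}  "aa"
  [5..6]={S}  "aa"
  [6..7]={S}  "aa"
  [7..8]={S}  "aa"
  [8..9]={S}  "aa"
  [9..10]={S}  "aa"
  [0..2]={S}  "aaa"
  [1..3]={S}  "aaa"
  [2..4]={S}  "aaa"
  [3..5]={S}  "aaa"
  [4..6]={S}  "aaa"
  [5..7]={S}  "aaa"
  [6..8]={S}  "aaa"
  [7..9]={S}  "aaa"
  [8..10]={S}  "aaa"
  [0..3]={S}  "aaaa"
  [1..4]={S}  "aaaa"
  [2..5]={S}  "aaaa"
  [3..6]={S}  "aaaa"
  [4..7]={S}  "aaaa"
  [5..8]={S}  "aaaa"
  [6..9]={S}  "aaaa"
  [7..10]={S}  "aaaa"
  [0..4]={S}  "aaaaa"
  [1..5]={S}  "aaaaa"
  [2..6]={S}  "aaaaa"
  [3..7]={S}  "aaaaa"
  [4..8]={S}  "aaaaa"
  [5..9]={S}  "aaaaa"
  [6..10]={S}  "aaaaa"
  [0..5]={S}  "aaaaaa"
  [1..6]={S}  "aaaaaa"
  [2..7]={S}  "aaaaaa"
  [3..8]={S}  "aaaaaa"
  [4..9]={S}  "aaaaaa"
  [5..10]={S}  "aaaaaa"
  [0..6]={S}  "aaaaaaa"
  [1..7]={S}  "aaaaaaa"
  [2..8]={S}  "aaaaaaa"
  [3..9]={S}  "aaaaaaa"
  [4..10]={S}  "aaaaaaa"
  [0..7]={S}  "aaaaaaaa"
  [1..8]={S}  "aaaaaaaa"
  [2..9]={S}  "aaaaaaaa"
  [3..10]={S}  "aaaaaaaa"
  [0..8]={S}  "aaaaaaaaa"
  [1..9]={S}  "aaaaaaaaa"
  [2..10]={S}  "aaaaaaaaa"
  [0..9]={S}  "aaaaaaaaaa"
  [1..10]={S}  "aaaaaaaaaa"
  [0..10]={S}  "aaaaaaaaaaa"

S ∈ T[0,10] ⇒ YES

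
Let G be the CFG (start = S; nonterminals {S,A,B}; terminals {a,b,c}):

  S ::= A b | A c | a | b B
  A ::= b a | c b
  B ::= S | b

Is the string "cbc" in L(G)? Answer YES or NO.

Convert to CNF:
  S -> A T0 | A T2 | T0 B | a
  A -> T0 T1 | T2 T0
  B -> A T0 | A T2 | T0 B | a | b
  T0 -> b
  T1 -> a
  T2 -> c

Fill CYK table bottom-up:
  [0..0]={T2}  "c"  orig:{}
  [1..1]={B,T0}  "b"  orig:{B}
  [2..2]={T2}  "c"  orig:{}
  [0..1]={A}  "cb"
  [1..2]=∅  "bc"
  [0..2]={B,S}  "cbc"

S ∈ T[0,2] ⇒ YES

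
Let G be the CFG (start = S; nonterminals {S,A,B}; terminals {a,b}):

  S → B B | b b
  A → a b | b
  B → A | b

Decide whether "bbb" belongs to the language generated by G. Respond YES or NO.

Convert to CNF:
  S -> B B | T1 T1
  A -> T0 T1 | b
  B -> T0 T1 | b
  T0 -> a
  T1 -> b

CYK table (by increasing span):
  cell(0,0) b: {A,B,T1}  orig:{A,B}
  cell(1,1) b: {A,B,T1}  orig:{A,B}
  cell(2,2) b: {A,B,T1}  orig:{A,B}
  cell(0,1) bb: {S}
  cell(1,2) bb: {S}
  cell(0,2) bbb: ∅

S ∉ T[0,2] ⇒ NO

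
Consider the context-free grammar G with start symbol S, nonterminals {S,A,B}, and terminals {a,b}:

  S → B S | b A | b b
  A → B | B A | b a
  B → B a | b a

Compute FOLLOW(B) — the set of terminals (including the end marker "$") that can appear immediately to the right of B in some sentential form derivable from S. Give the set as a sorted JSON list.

FIRST sets, iterate to fixpoint:
iter 1:
  A via A→b a: +{b}
  B via B→b a: +{b}
  S via S→B S: +{b}
  FIRST(S)={b}  FIRST(A)={b}  FIRST(B)={b}
iter 2: (no change)
  FIRST(S)={b}  FIRST(A)={b}  FIRST(B)={b}

FOLLOW sets:
initialize: $ ∈ FOLLOW(S)
round 1:
  A→B A: FOLLOW(B) ⊇ FIRST(A) = {b}; new: +{b}
  B→B a: FOLLOW(B) ⊇ FIRST(a) = {a}; new: +{a}
  S→b A: FOLLOW(A) ⊇ FOLLOW(S) ⊇ {$}; new: +{$}
  FOLLOW[S]={$}  FOLLOW[A]={$}  FOLLOW[B]={a,b}
round 2:
  A→B: FOLLOW(B) ⊇ FOLLOW(A) ⊇ {$}; new: +{$}
  FOLLOW[S]={$}  FOLLOW[A]={$}  FOLLOW[B]={$,a,b}
round 3: (no change)
  FOLLOW[S]={$}  FOLLOW[A]={$}  FOLLOW[B]={$,a,b}

FOLLOW(B) = ["$", "a", "b"]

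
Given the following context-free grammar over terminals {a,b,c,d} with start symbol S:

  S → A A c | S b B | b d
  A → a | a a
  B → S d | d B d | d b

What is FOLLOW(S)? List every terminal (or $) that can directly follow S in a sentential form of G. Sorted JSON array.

Compute FIRST by fixpoint:
[1]
  A via A→a: +{a}
  B via B→d B d: +{d}
  S via S→A A c: +{a}
  S via S→b d: +{b}
  S: {a,b}  A: {a}  B: {d}
[2]
  B via B→S d: +{a,b}
  S: {a,b}  A: {a}  B: {a,b,d}
[3] — fixpoint
  S: {a,b}  A: {a}  B: {a,b,d}

Compute FOLLOW by fixpoint:
seed FOLLOW(S) with $
[1]
  B→S d: FOLLOW(S) ⊇ FIRST(d) = {d}; new: +{d}
  B→d B d: FOLLOW(B) ⊇ FIRST(d) = {d}; new: +{d}
  S→A A c: FOLLOW(A) ⊇ FIRST(A) = {a}; new: +{a}
  S→A A c: FOLLOW(A) ⊇ FIRST(c) = {c}; new: +{c}
  S→S b B: FOLLOW(S) ⊇ FIRST(b) = {b}; new: +{b}
  S→S b B: FOLLOW(B) ⊇ FOLLOW(S) ⊇ {$,b,d}; new: +{$,b}
  FOLLOW[S]={$,b,d}  FOLLOW[A]={a,c}  FOLLOW[B]={$,b,d}
[2] done
  FOLLOW[S]={$,b,d}  FOLLOW[A]={a,c}  FOLLOW[B]={$,b,d}

FOLLOW(S) = ["$", "b", "d"]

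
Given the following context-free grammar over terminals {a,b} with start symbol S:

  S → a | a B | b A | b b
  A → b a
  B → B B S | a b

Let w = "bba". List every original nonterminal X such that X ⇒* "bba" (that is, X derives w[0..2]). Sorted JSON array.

Convert to CNF:
  S -> T0 A | T0 T0 | T1 B | a
  A -> T0 T1
  B -> B X2 | T1 T0
  T0 -> b
  T1 -> a
  X2 -> B S

CYK table (by increasing span) — only the sub-triangle for w[0..2]:
  cell(0,0) b: {T0}  orig:{}
  cell(1,1) b: {T0}  orig:{}
  cell(2,2) a: {S,T1}  orig:{S}
  cell(0,1) bb: {S}
  cell(1,2) ba: {A}
  cell(0,2) bba: {S}

Original NTs in T[0,2] deriving "bba": ["S"]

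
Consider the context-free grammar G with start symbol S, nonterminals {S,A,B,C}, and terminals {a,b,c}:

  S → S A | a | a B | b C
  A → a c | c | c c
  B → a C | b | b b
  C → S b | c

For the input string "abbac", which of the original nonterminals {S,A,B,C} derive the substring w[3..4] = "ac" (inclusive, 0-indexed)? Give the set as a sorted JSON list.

CNF form of G:
  S -> S A | T0 B | T2 C | a
  A -> T0 T1 | T1 T1 | c
  B -> T0 C | T2 T2 | b
  C -> S T2 | c
  T0 -> a
  T1 -> c
  T2 -> b

CYK fill — only the sub-triangle for w[3..4]:
  [3..3]={S,T0}  "a"  orig:{S}
  [4..4]={A,C,T1}  "c"  orig:{A,C}
  [3..4]={A,B,S}  "ac"

Original NTs in T[3,4] deriving "ac": ["A", "B", "S"]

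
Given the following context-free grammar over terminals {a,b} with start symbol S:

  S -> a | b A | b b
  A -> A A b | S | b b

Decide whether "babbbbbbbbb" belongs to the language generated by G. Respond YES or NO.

Convert to CNF:
  S -> T0 A | T0 T0 | a
  A -> A X1 | T0 A | T0 T0 | a
  T0 -> b
  X1 -> A T0

Fill CYK table bottom-up:
  T[0,0] 'b' = {T0}  orig:{}
  T[1,1] 'a' = {A,S}
  T[2,2] 'b' = {T0}  orig:{}
  T[3,3] 'b' = {T0}  orig:{}
  T[4,4] 'b' = {T0}  orig:{}
  T[5,5] 'b' = {T0}  orig:{}
  T[6,6] 'b' = {T0}  orig:{}
  T[7,7] 'b' = {T0}  orig:{}
  T[8,8] 'b' = {T0}  orig:{}
  T[9,9] 'b' = {T0}  orig:{}
  T[10,10] 'b' = {T0}  orig:{}
  T[0,1] 'ba' = {A,S}
  T[1,2] 'ab' = {X1}  orig:{}
  T[2,3] 'bb' = {A,S}
  T[3,4] 'bb' = {A,S}
  T[4,5] 'bb' = {A,S}
  T[5,6] 'bb' = {A,S}
  T[6,7] 'bb' = {A,S}
  T[7,8] 'bb' = {A,S}
  T[8,9] 'bb' = {A,S}
  T[9,10] 'bb' = {A,S}
  T[0,2] 'bab' = {X1}  orig:{}
  T[1,3] 'abb' = ∅
  T[2,4] 'bbb' = {A,S,X1}  orig:{A,S}
  T[3,5] 'bbb' = {A,S,X1}  orig:{A,S}
  T[4,6] 'bbb' = {A,S,X1}  orig:{A,S}
  T[5,7] 'bbb' = {A,S,X1}  orig:{A,S}
  T[6,8] 'bbb' = {A,S,X1}  orig:{A,S}
  T[7,9] 'bbb' = {A,S,X1}  orig:{A,S}
  T[8,10] 'bbb' = {A,S,X1}  orig:{A,S}
  T[0,3] 'babb' = ∅
  T[1,4] 'abbb' = {A}
  T[2,5] 'bbbb' = {A,S,X1}  orig:{A,S}
  T[3,6] 'bbbb' = {A,S,X1}  orig:{A,S}
  T[4,7] 'bbbb' = {A,S,X1}  orig:{A,S}
  T[5,8] 'bbbb' = {A,S,X1}  orig:{A,S}
  T[6,9] 'bbbb' = {A,S,X1}  orig:{A,S}
  T[7,10] 'bbbb' = {A,S,X1}  orig:{A,S}
  T[0,4] 'babbb' = {A,S}
  T[1,5] 'abbbb' = {A,X1}  orig:{A}
  T[2,6] 'bbbbb' = {A,S,X1}  orig:{A,S}
  T[3,7] 'bbbbb' = {A,S,X1}  orig:{A,S}
  T[4,8] 'bbbbb' = {A,S,X1}  orig:{A,S}
  T[5,9] 'bbbbb' = {A,S,X1}  orig:{A,S}
  T[6,10] 'bbbbb' = {A,S,X1}  orig:{A,S}
  T[0,5] 'babbbb' = {A,S,X1}  orig:{A,S}
  T[1,6] 'abbbbb' = {A,X1}  orig:{A}
  T[2,7] 'bbbbbb' = {A,S,X1}  orig:{A,S}
  T[3,8] 'bbbbbb' = {A,S,X1}  orig:{A,S}
  T[4,9] 'bbbbbb' = {A,S,X1}  orig:{A,S}
  T[5,10] 'bbbbbb' = {A,S,X1}  orig:{A,S}
  T[0,6] 'babbbbb' = {A,S,X1}  orig:{A,S}
  T[1,7] 'abbbbbb' = {A,X1}  orig:{A}
  T[2,8] 'bbbbbbb' = {A,S,X1}  orig:{A,S}
  T[3,9] 'bbbbbbb' = {A,S,X1}  orig:{A,S}
  T[4,10] 'bbbbbbb' = {A,S,X1}  orig:{A,S}
  T[0,7] 'babbbbbb' = {A,S,X1}  orig:{A,S}
  T[1,8] 'abbbbbbb' = {A,X1}  orig:{A}
  T[2,9] 'bbbbbbbb' = {A,S,X1}  orig:{A,S}
  T[3,10] 'bbbbbbbb' = {A,S,X1}  orig:{A,S}
  T[0,8] 'babbbbbbb' = {A,S,X1}  orig:{A,S}
  T[1,9] 'abbbbbbbb' = {A,X1}  orig:{A}
  T[2,10] 'bbbbbbbbb' = {A,S,X1}  orig:{A,S}
  T[0,9] 'babbbbbbbb' = {A,S,X1}  orig:{A,S}
  T[1,10] 'abbbbbbbbb' = {A,X1}  orig:{A}
  T[0,10] 'babbbbbbbbb' = {A,S,X1}  orig:{A,S}

S ∈ T[0,10] ⇒ YES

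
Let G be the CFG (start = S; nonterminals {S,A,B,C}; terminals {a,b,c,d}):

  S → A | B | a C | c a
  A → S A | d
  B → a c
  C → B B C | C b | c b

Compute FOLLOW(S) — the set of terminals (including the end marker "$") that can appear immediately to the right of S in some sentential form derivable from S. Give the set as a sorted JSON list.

Compute FIRST by fixpoint:
round 1:
  A via A→d: +{d}
  B via B→a c: +{a}
  C via C→B B C: +{a}
  C via C→c b: +{c}
  S via S→A: +{d}
  S via S→B: +{a}
  S via S→c a: +{c}
  FIRST(S)={a,c,d}  FIRST(A)={d}  FIRST(B)={a}  FIRST(C)={a,c}
round 2:
  A via A→S A: +{a,c}
  FIRST(S)={a,c,d}  FIRST(A)={a,c,d}  FIRST(B)={a}  FIRST(C)={a,c}
round 3: — fixpoint
  FIRST(S)={a,c,d}  FIRST(A)={a,c,d}  FIRST(B)={a}  FIRST(C)={a,c}

FOLLOW iteration:
FOLLOW(S) := {$}
iter 1:
  A→S A: FOLLOW(S) ⊇ FIRST(A) = {a,c,d}; new: +{a,c,d}
  C→B B C: FOLLOW(B) ⊇ FIRST(B) = {a}; new: +{a}
  C→B B C: FOLLOW(B) ⊇ FIRST(C) = {a,c}; new: +{c}
  C→C b: FOLLOW(C) ⊇ FIRST(b) = {b}; new: +{b}
  S→A: FOLLOW(A) ⊇ FOLLOW(S) ⊇ {$,a,c,d}; new: +{$,a,c,d}
  S→B: FOLLOW(B) ⊇ FOLLOW(S) ⊇ {$,a,c,d}; new: +{$,d}
  S→a C: FOLLOW(C) ⊇ FOLLOW(S) ⊇ {$,a,c,d}; new: +{$,a,c,d}
  FOLLOW(S)={$,a,c,d}  FOLLOW(A)={$,a,c,d}  FOLLOW(B)={$,a,c,d}  FOLLOW(C)={$,a,b,c,d}
iter 2: (stable)
  FOLLOW(S)={$,a,c,d}  FOLLOW(A)={$,a,c,d}  FOLLOW(B)={$,a,c,d}  FOLLOW(C)={$,a,b,c,d}

FOLLOW(S) = ["$", "a", "c", "d"]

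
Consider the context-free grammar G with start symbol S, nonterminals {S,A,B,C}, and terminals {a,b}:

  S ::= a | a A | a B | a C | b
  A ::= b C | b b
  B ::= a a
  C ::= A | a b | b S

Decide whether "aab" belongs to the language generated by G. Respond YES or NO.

CNF form of G:
  S -> T1 A | T1 B | T1 C | a | b
  A -> T0 C | T0 T0
  B -> T1 T1
  C -> T0 C | T0 S | T0 T0 | T1 T0
  T0 -> b
  T1 -> a

CYK fill:
  T[0,0] 'a' = {S,T1}  orig:{S}
  T[1,1] 'a' = {S,T1}  orig:{S}
  T[2,2] 'b' = {S,T0}  orig:{S}
  T[0,1] 'aa' = {B}
  T[1,2] 'ab' = {C}
  T[0,2] 'aab' = {S}

S ∈ T[0,2] ⇒ YES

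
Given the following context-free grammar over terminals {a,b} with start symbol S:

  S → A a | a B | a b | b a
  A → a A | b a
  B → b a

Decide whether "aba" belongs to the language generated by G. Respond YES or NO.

CNF form of G:
  S -> A T0 | T0 B | T0 T1 | T1 T0
  A -> T0 A | T1 T0
  B -> T1 T0
  T0 -> a
  T1 -> b

CYK table (by increasing span):
  cell(0,0) a: {T0}  orig:{}
  cell(1,1) b: {T1}  orig:{}
  cell(2,2) a: {T0}  orig:{}
  cell(0,1) ab: {S}
  cell(1,2) ba: {A,B,S}
  cell(0,2) aba: {A,S}

S ∈ T[0,2] ⇒ YES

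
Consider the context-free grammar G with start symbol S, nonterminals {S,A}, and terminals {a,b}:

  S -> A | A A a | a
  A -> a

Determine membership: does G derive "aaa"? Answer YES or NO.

Convert to CNF:
  S -> A X1 | a
  A -> a
  T0 -> a
  X1 -> A T0

Fill CYK table bottom-up:
  cell(0,0) a: {A,S,T0}  orig:{A,S}
  cell(1,1) a: {A,S,T0}  orig:{A,S}
  cell(2,2) a: {A,S,T0}  orig:{A,S}
  cell(0,1) aa: {X1}  orig:{}
  cell(1,2) aa: {X1}  orig:{}
  cell(0,2) aaa: {S}

S ∈ T[0,2] ⇒ YES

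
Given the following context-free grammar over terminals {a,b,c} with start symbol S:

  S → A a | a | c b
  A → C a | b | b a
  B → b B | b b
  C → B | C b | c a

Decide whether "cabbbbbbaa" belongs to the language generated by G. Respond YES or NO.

Convert to CNF:
  S -> A T0 | T2 T1 | a
  A -> C T0 | T1 T0 | b
  B -> T1 B | T1 T1
  C -> C T1 | T1 B | T1 T1 | T2 T0
  T0 -> a
  T1 -> b
  T2 -> c

CYK fill:
  T[0,0] 'c' = {T2}  orig:{}
  T[1,1] 'a' = {S,T0}  orig:{S}
  T[2,2] 'b' = {A,T1}  orig:{A}
  T[3,3] 'b' = {A,T1}  orig:{A}
  T[4,4] 'b' = {A,T1}  orig:{A}
  T[5,5] 'b' = {A,T1}  orig:{A}
  T[6,6] 'b' = {A,T1}  orig:{A}
  T[7,7] 'b' = {A,T1}  orig:{A}
  T[8,8] 'a' = {S,T0}  orig:{S}
  T[9,9] 'a' = {S,T0}  orig:{S}
  T[0,1] 'ca' = {C}
  T[1,2] 'ab' = ∅
  T[2,3] 'bb' = {B,C}
  T[3,4] 'bb' = {B,C}
  T[4,5] 'bb' = {B,C}
  T[5,6] 'bb' = {B,C}
  T[6,7] 'bb' = {B,C}
  T[7,8] 'ba' = {A,S}
  T[8,9] 'aa' = ∅
  T[0,2] 'cab' = {C}
  T[1,3] 'abb' = ∅
  T[2,4] 'bbb' = {B,C}
  T[3,5] 'bbb' = {B,C}
  T[4,6] 'bbb' = {B,C}
  T[5,7] 'bbb' = {B,C}
  T[6,8] 'bba' = {A}
  T[7,9] 'baa' = {S}
  T[0,3] 'cabb' = {C}
  T[1,4] 'abbb' = ∅
  T[2,5] 'bbbb' = {B,C}
  T[3,6] 'bbbb' = {B,C}
  T[4,7] 'bbbb' = {B,C}
  T[5,8] 'bbba' = {A}
  T[6,9] 'bbaa' = {S}
  T[0,4] 'cabbb' = {C}
  T[1,5] 'abbbb' = ∅
  T[2,6] 'bbbbb' = {B,C}
  T[3,7] 'bbbbb' = {B,C}
  T[4,8] 'bbbba' = {A}
  T[5,9] 'bbbaa' = {S}
  T[0,5] 'cabbbb' = {C}
  T[1,6] 'abbbbb' = ∅
  T[2,7] 'bbbbbb' = {B,C}
  T[3,8] 'bbbbba' = {A}
  T[4,9] 'bbbbaa' = {S}
  T[0,6] 'cabbbbb' = {C}
  T[1,7] 'abbbbbb' = ∅
  T[2,8] 'bbbbbba' = {A}
  T[3,9] 'bbbbbaa' = {S}
  T[0,7] 'cabbbbbb' = {C}
  T[1,8] 'abbbbbba' = ∅
  T[2,9] 'bbbbbbaa' = {S}
  T[0,8] 'cabbbbbba' = {A}
  T[1,9] 'abbbbbbaa' = ∅
  T[0,9] 'cabbbbbbaa' = {S}

S ∈ T[0,9] ⇒ YES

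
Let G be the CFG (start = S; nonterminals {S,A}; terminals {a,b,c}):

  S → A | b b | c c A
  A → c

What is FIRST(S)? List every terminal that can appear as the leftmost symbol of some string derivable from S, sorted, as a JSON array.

FIRST sets, iterate to fixpoint:
pass 1:
  A via A→c: +{c}
  S via S→A: +{c}
  S via S→b b: +{b}
  FIRST[S]={b,c}  FIRST[A]={c}
pass 2: done
  FIRST[S]={b,c}  FIRST[A]={c}

FIRST(S) = ["b", "c"]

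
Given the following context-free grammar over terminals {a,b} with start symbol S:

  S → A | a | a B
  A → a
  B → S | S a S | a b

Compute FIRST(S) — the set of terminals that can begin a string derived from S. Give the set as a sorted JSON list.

FIRST sets, iterate to fixpoint:
iter 1:
  A via A→a: +{a}
  B via B→a b: +{a}
  S via S→A: +{a}
  FIRST(S)={a}  FIRST(A)={a}  FIRST(B)={a}
iter 2: — fixpoint
  FIRST(S)={a}  FIRST(A)={a}  FIRST(B)={a}

FIRST(S) = ["a"]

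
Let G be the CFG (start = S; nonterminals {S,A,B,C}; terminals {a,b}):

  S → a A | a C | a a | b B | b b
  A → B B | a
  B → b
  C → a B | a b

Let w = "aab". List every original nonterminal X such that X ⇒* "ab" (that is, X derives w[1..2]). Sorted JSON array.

CNF form of G:
  S -> T0 A | T0 C | T0 T0 | T1 B | T1 T1
  A -> B B | a
  B -> b
  C -> T0 B | T0 T1
  T0 -> a
  T1 -> b

Fill CYK table bottom-up (cells [i..j] with 1 ≤ i ≤ j ≤ 2 only):
  T[1,1] 'a' = {A,T0}  orig:{A}
  T[2,2] 'b' = {B,T1}  orig:{B}
  T[1,2] 'ab' = {C}

Original NTs in T[1,2] deriving "ab": ["C"]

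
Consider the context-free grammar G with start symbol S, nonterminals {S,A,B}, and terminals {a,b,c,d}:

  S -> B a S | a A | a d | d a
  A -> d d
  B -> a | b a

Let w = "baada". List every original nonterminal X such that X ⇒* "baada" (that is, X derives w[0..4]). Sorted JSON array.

CNF form of G:
  S -> B X3 | T0 T2 | T2 A | T2 T0
  A -> T0 T0
  B -> T1 T2 | a
  T0 -> d
  T1 -> b
  T2 -> a
  X3 -> T2 S

CYK table (by increasing span) — only the sub-triangle for w[0..4]:
  T[0,0] 'b' = {T1}  orig:{}
  T[1,1] 'a' = {B,T2}  orig:{B}
  T[2,2] 'a' = {B,T2}  orig:{B}
  T[3,3] 'd' = {T0}  orig:{}
  T[4,4] 'a' = {B,T2}  orig:{B}
  T[0,1] 'ba' = {B}
  T[1,2] 'aa' = ∅
  T[2,3] 'ad' = {S}
  T[3,4] 'da' = {S}
  T[0,2] 'baa' = ∅
  T[1,3] 'aad' = {X3}  orig:{}
  T[2,4] 'ada' = {X3}  orig:{}
  T[0,3] 'baad' = ∅
  T[1,4] 'aada' = {S}
  T[0,4] 'baada' = {S}

Original NTs in T[0,4] deriving "baada": ["S"]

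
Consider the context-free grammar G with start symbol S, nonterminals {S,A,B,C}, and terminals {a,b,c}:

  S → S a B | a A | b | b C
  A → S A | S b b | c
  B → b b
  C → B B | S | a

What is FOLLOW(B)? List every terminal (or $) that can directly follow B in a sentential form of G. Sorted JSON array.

FIRST iteration:
[1]
  A via A→c: +{c}
  B via B→b b: +{b}
  C via C→B B: +{b}
  C via C→a: +{a}
  S via S→a A: +{a}
  S via S→b: +{b}
  S: {a,b}  A: {c}  B: {b}  C: {a,b}
[2]
  A via A→S A: +{a,b}
  S: {a,b}  A: {a,b,c}  B: {b}  C: {a,b}
[3] done
  S: {a,b}  A: {a,b,c}  B: {b}  C: {a,b}

Compute FOLLOW by fixpoint:
FOLLOW(S) := {$}
[1]
  A→S A: FOLLOW(S) ⊇ FIRST(A) = {a,b,c}; new: +{a,b,c}
  C→B B: FOLLOW(B) ⊇ FIRST(B) = {b}; new: +{b}
  S→S a B: FOLLOW(B) ⊇ FOLLOW(S) ⊇ {$,a,b,c}; new: +{$,a,c}
  S→a A: FOLLOW(A) ⊇ FOLLOW(S) ⊇ {$,a,b,c}; new: +{$,a,b,c}
  S→b C: FOLLOW(C) ⊇ FOLLOW(S) ⊇ {$,a,b,c}; new: +{$,a,b,c}
  S: {$,a,b,c}  A: {$,a,b,c}  B: {$,a,b,c}  C: {$,a,b,c}
[2] done
  S: {$,a,b,c}  A: {$,a,b,c}  B: {$,a,b,c}  C: {$,a,b,c}

FOLLOW(B) = ["$", "a", "b", "c"]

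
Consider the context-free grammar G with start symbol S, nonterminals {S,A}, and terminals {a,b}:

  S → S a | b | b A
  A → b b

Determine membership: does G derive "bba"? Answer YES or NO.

Convert to CNF:
  S -> S T1 | T0 A | b
  A -> T0 T0
  T0 -> b
  T1 -> a

CYK fill:
  T[0,0] 'b' = {S,T0}  orig:{S}
  T[1,1] 'b' = {S,T0}  orig:{S}
  T[2,2] 'a' = {T1}  orig:{}
  T[0,1] 'bb' = {A}
  T[1,2] 'ba' = {S}
  T[0,2] 'bba' = ∅

S ∉ T[0,2] ⇒ NO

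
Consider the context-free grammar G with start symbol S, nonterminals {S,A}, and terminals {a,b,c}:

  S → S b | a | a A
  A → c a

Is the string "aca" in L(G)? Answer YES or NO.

Convert to CNF:
  S -> S T2 | T1 A | a
  A -> T0 T1
  T0 -> c
  T1 -> a
  T2 -> b

Fill CYK table bottom-up:
  cell(0,0) a: {S,T1}  orig:{S}
  cell(1,1) c: {T0}  orig:{}
  cell(2,2) a: {S,T1}  orig:{S}
  cell(0,1) ac: ∅
  cell(1,2) ca: {A}
  cell(0,2) aca: {S}

S ∈ T[0,2] ⇒ YES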